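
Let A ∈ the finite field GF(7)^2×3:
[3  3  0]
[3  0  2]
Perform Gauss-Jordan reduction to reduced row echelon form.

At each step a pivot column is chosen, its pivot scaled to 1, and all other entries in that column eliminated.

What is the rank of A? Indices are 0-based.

pivot(0,0)=3: scale R0 → (1, 1, 0)
  clear (1,0): R1 −= (3)R0 → (0, 4, 2)
pivot(1,1)=4: scale R1 → (0, 1, 4)
  clear (0,1): R0 −= (1)R1 → (1, 0, 3)

rank = 2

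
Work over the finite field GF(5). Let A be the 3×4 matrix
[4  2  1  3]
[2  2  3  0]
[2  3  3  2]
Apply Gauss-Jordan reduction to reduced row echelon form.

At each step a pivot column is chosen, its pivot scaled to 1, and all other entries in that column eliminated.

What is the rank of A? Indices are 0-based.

pivot(0,0)=4: scale R0 → (1, 3, 4, 2)
  clear (1,0): R1 −= (2)R0 → (0, 1, 0, 1)
  clear (2,0): R2 −= (2)R0 → (0, 2, 0, 3)
pivot(1,1)=1: scale R1 → (0, 1, 0, 1)
  clear (0,1): R0 −= (3)R1 → (1, 0, 4, 4)
  clear (2,1): R2 −= (2)R1 → (0, 0, 0, 1)
col 2: no nonzero at/below row 2; advance.
pivot(2,3)=1: scale R2 → (0, 0, 0, 1)
  clear (0,3): R0 −= (4)R2 → (1, 0, 4, 0)
  clear (1,3): R1 −= (1)R2 → (0, 1, 0, 0)

rank = 3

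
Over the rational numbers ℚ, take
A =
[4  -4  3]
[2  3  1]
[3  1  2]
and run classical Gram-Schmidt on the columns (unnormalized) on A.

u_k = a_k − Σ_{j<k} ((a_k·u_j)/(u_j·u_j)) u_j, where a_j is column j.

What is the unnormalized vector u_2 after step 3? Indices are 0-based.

u_2 = (-7/235, -16/235, 4/47)

Step 1: u_0 = a_0 = (4, 2, 3).
Step 2: u_1 = a_1 − (-7/29)·u_0 = (-88/29, 101/29, 50/29).
Step 3: u_2 = a_2 − (20/29)·u_0 − (-21/235)·u_1 = (-7/235, -16/235, 4/47).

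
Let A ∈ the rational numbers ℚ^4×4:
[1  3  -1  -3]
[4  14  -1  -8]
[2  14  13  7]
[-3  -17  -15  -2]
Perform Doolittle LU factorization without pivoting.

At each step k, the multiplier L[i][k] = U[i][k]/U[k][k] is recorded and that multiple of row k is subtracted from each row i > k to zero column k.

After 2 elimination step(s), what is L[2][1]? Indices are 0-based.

Step 1: pivot at (0,0) is 1.
  row1 ← row1 − (4)·row0  ⇒  L[1][0]=4, U row1=(0, 2, 3, 4)
  row2 ← row2 − (2)·row0  ⇒  L[2][0]=2, U row2=(0, 8, 15, 13)
  row3 ← row3 − (-3)·row0  ⇒  L[3][0]=-3, U row3=(0, -8, -18, -11)
Step 2: pivot at (1,1) is 2.
  row2 ← row2 − (4)·row1  ⇒  L[2][1]=4, U row2=(0, 0, 3, -3)
  row3 ← row3 − (-4)·row1  ⇒  L[3][1]=-4, U row3=(0, 0, -6, 5)

L[2][1] = 4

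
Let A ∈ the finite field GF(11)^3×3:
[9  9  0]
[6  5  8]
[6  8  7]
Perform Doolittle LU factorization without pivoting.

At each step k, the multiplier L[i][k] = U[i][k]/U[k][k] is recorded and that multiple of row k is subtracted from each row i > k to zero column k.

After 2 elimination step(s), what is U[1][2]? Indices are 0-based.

Step 1: pivot at (0,0) is 9.
  row1 ← row1 − (8)·row0  ⇒  L[1][0]=8, U row1=(0, 10, 8)
  row2 ← row2 − (8)·row0  ⇒  L[2][0]=8, U row2=(0, 2, 7)
Step 2: pivot at (1,1) is 10.
  row2 ← row2 − (9)·row1  ⇒  L[2][1]=9, U row2=(0, 0, 1)

U[1][2] = 8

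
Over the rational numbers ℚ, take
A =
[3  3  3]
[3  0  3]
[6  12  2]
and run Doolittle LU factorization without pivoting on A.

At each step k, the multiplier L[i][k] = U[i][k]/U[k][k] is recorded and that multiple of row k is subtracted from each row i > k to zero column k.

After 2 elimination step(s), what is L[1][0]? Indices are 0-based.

[col 0] pivot 3
  R1 -= 1*R0 → (0, -3, 0)  (L[1][0] := 1)
  R2 -= 2*R0 → (0, 6, -4)  (L[2][0] := 2)
[col 1] pivot -3
  R2 -= -2*R1 → (0, 0, -4)  (L[2][1] := -2)

L[1][0] = 1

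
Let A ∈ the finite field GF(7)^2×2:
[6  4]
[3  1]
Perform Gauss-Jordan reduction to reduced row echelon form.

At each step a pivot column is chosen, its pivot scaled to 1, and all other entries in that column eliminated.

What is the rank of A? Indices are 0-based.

pivot(0,0)=6: scale R0 → (1, 3)
  clear (1,0): R1 −= (3)R0 → (0, 6)
pivot(1,1)=6: scale R1 → (0, 1)
  clear (0,1): R0 −= (3)R1 → (1, 0)

rank = 2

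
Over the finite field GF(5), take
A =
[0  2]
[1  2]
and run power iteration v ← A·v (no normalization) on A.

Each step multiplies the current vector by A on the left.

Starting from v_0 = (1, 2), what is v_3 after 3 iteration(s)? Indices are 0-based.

v_0 = (1, 2).
v_1 = A·v_0 = (4, 0).
v_2 = A·v_1 = (0, 4).
v_3 = A·v_2 = (3, 3).

v_3 = (3, 3)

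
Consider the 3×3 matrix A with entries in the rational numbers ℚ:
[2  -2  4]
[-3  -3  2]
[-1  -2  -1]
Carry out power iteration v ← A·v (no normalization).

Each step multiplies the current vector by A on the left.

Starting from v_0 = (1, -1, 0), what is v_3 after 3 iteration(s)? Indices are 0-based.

v_3 = (24, -16, 13)

v_0 = (1, -1, 0).
v_1 = A·v_0 = (4, 0, 1).
v_2 = A·v_1 = (12, -10, -5).
v_3 = A·v_2 = (24, -16, 13).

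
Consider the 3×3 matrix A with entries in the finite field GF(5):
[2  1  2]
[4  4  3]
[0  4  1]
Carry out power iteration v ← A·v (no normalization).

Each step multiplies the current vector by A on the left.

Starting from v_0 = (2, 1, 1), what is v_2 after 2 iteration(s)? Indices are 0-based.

v_0 = (2, 1, 1).
v_1 = A·v_0 = (2, 0, 0).
v_2 = A·v_1 = (4, 3, 0).

v_2 = (4, 3, 0)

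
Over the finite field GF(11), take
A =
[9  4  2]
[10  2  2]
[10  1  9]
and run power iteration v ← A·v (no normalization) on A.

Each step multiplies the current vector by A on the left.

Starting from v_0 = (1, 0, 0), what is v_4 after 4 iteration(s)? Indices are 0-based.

v_0 = (1, 0, 0).
v_1 = A·v_0 = (9, 10, 10).
v_2 = A·v_1 = (9, 9, 3).
v_3 = A·v_2 = (2, 4, 5).
v_4 = A·v_3 = (0, 5, 3).

v_4 = (0, 5, 3)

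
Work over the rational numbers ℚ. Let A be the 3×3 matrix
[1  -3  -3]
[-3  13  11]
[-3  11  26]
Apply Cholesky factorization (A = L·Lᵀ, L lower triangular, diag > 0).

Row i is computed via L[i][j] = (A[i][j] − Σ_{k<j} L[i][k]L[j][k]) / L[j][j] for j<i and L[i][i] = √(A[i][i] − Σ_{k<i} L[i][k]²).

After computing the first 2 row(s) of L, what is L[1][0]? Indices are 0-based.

Step 1: L[0][0] = √(1) = 1.
  L[1][0] = (-3) / L[0][0] = -3.
Step 2: L[1][1] = √(4) = 2.

L[1][0] = -3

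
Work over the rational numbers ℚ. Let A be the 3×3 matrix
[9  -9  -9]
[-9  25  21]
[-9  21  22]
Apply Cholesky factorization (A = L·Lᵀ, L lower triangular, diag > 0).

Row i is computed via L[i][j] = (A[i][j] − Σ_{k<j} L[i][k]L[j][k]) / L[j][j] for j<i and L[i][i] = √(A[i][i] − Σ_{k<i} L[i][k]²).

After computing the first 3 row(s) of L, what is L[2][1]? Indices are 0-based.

L[2][1] = 3

Step 1: L[0][0] = √(9) = 3.
  L[1][0] = (-9) / L[0][0] = -3.
Step 2: L[1][1] = √(16) = 4.
  L[2][0] = (-9) / L[0][0] = -3.
  L[2][1] = (12) / L[1][1] = 3.
Step 3: L[2][2] = √(4) = 2.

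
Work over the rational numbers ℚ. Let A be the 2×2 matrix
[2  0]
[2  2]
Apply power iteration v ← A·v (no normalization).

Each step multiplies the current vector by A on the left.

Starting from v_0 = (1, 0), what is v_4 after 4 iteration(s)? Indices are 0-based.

v_0 = (1, 0).
v_1 = A·v_0 = (2, 2).
v_2 = A·v_1 = (4, 8).
v_3 = A·v_2 = (8, 24).
v_4 = A·v_3 = (16, 64).

v_4 = (16, 64)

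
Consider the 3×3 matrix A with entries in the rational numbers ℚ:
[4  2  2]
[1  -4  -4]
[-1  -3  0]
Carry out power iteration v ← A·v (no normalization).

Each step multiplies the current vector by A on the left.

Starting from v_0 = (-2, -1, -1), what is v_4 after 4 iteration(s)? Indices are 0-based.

v_4 = (-80, -1892, -438)

v_0 = (-2, -1, -1).
v_1 = A·v_0 = (-12, 6, 5).
v_2 = A·v_1 = (-26, -56, -6).
v_3 = A·v_2 = (-228, 222, 194).
v_4 = A·v_3 = (-80, -1892, -438).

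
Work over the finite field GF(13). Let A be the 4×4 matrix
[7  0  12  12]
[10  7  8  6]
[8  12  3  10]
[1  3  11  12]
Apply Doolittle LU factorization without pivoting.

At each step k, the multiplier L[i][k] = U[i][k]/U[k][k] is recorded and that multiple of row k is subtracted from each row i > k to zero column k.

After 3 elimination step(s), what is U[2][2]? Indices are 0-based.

U[2][2] = 10

[col 0] pivot 7
  R1 -= 7*R0 → (0, 7, 2, 0)  (L[1][0] := 7)
  R2 -= 3*R0 → (0, 12, 6, 0)  (L[2][0] := 3)
  R3 -= 2*R0 → (0, 3, 0, 1)  (L[3][0] := 2)
[col 1] pivot 7
  R2 -= 11*R1 → (0, 0, 10, 0)  (L[2][1] := 11)
  R3 -= 6*R1 → (0, 0, 1, 1)  (L[3][1] := 6)
[col 2] pivot 10
  R3 -= 4*R2 → (0, 0, 0, 1)  (L[3][2] := 4)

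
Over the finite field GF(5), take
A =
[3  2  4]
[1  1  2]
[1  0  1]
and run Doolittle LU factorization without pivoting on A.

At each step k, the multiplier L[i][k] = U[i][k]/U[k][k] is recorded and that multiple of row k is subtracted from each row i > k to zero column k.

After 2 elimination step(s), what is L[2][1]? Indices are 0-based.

[col 0] pivot 3
  R1 -= 2*R0 → (0, 2, 4)  (L[1][0] := 2)
  R2 -= 2*R0 → (0, 1, 3)  (L[2][0] := 2)
[col 1] pivot 2
  R2 -= 3*R1 → (0, 0, 1)  (L[2][1] := 3)

L[2][1] = 3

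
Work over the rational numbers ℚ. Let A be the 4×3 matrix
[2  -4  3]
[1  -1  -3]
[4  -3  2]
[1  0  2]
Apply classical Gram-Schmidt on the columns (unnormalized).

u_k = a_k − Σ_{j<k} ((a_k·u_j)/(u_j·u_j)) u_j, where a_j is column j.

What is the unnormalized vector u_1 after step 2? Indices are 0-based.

u_1 = (-23/11, -1/22, 9/11, 21/22)

Step 1: u_0 = a_0 = (2, 1, 4, 1).
Step 2: u_1 = a_1 − (-21/22)·u_0 = (-23/11, -1/22, 9/11, 21/22).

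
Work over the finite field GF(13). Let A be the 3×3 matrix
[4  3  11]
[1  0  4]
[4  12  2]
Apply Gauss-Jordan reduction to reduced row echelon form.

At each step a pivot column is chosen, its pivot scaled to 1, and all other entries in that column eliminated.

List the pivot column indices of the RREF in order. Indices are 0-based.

pivot columns: 0, 1, 2

step 1: normalize row 0 (÷4) = (1, 4, 6)
  row 1: subtract 1×row0 = (0, 9, 11)
  row 2: subtract 4×row0 = (0, 9, 4)
step 2: normalize row 1 (÷9) = (0, 1, 7)
  row 0: subtract 4×row1 = (1, 0, 4)
  row 2: subtract 9×row1 = (0, 0, 6)
step 3: normalize row 2 (÷6) = (0, 0, 1)
  row 0: subtract 4×row2 = (1, 0, 0)
  row 1: subtract 7×row2 = (0, 1, 0)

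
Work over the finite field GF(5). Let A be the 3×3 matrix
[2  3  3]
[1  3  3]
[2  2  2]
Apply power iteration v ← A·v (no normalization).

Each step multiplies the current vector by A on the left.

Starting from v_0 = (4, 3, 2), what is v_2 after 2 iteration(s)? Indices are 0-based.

v_2 = (2, 4, 0)

v_0 = (4, 3, 2).
v_1 = A·v_0 = (3, 4, 3).
v_2 = A·v_1 = (2, 4, 0).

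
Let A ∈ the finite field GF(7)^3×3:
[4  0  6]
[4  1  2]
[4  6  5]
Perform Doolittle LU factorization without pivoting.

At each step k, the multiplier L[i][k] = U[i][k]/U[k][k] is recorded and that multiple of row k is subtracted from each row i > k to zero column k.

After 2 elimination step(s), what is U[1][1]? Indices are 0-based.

k=0: U[0][0]=4
  eliminate (1,0): mult=1, new row 1: (0, 1, 3); set L[1][0]=1
  eliminate (2,0): mult=1, new row 2: (0, 6, 6); set L[2][0]=1
k=1: U[1][1]=1
  eliminate (2,1): mult=6, new row 2: (0, 0, 2); set L[2][1]=6

U[1][1] = 1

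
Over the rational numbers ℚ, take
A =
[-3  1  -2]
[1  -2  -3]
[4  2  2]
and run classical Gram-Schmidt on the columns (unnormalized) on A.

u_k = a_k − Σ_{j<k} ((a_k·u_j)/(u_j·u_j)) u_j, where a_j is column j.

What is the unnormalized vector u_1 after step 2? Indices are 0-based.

u_1 = (35/26, -55/26, 20/13)

Step 1: u_0 = a_0 = (-3, 1, 4).
Step 2: u_1 = a_1 − (3/26)·u_0 = (35/26, -55/26, 20/13).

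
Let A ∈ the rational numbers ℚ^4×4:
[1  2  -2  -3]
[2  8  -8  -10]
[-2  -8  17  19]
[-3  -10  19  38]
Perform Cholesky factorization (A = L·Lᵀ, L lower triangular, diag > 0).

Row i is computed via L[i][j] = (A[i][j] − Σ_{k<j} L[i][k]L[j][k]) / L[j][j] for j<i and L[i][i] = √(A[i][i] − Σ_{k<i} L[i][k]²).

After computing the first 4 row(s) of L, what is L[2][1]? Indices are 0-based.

L[2][1] = -2

Step 1: L[0][0] = √(1) = 1.
  L[1][0] = (2) / L[0][0] = 2.
Step 2: L[1][1] = √(4) = 2.
  L[2][0] = (-2) / L[0][0] = -2.
  L[2][1] = (-4) / L[1][1] = -2.
Step 3: L[2][2] = √(9) = 3.
  L[3][0] = (-3) / L[0][0] = -3.
  L[3][1] = (-4) / L[1][1] = -2.
  L[3][2] = (9) / L[2][2] = 3.
Step 4: L[3][3] = √(16) = 4.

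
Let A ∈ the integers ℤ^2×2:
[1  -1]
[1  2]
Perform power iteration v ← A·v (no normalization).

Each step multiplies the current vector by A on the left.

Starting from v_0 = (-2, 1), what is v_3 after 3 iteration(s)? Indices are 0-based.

v_0 = (-2, 1).
v_1 = A·v_0 = (-3, 0).
v_2 = A·v_1 = (-3, -3).
v_3 = A·v_2 = (0, -9).

v_3 = (0, -9)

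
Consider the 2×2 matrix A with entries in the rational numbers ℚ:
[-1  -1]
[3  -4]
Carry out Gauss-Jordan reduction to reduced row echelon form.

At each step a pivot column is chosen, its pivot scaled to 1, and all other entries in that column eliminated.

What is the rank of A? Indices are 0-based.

rank = 2

step 1: normalize row 0 (÷-1) = (1, 1)
  row 1: subtract 3×row0 = (0, -7)
step 2: normalize row 1 (÷-7) = (0, 1)
  row 0: subtract 1×row1 = (1, 0)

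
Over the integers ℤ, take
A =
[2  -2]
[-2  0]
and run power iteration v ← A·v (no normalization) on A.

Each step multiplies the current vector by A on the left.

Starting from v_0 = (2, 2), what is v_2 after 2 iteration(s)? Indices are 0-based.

v_0 = (2, 2).
v_1 = A·v_0 = (0, -4).
v_2 = A·v_1 = (8, 0).

v_2 = (8, 0)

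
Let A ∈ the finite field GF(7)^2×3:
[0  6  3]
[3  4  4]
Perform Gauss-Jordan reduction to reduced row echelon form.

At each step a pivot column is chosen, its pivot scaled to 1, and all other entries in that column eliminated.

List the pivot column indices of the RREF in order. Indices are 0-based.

pivot(0,0): swap R0↔R1
pivot(0,0)=3: scale R0 → (1, 6, 6)
pivot(1,1)=6: scale R1 → (0, 1, 4)
  clear (0,1): R0 −= (6)R1 → (1, 0, 3)

pivot columns: 0, 1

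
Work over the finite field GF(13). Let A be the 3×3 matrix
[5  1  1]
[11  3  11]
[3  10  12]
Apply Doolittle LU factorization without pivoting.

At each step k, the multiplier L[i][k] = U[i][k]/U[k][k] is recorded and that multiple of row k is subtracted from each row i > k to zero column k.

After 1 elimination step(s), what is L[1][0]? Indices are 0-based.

Step 1: pivot at (0,0) is 5.
  row1 ← row1 − (10)·row0  ⇒  L[1][0]=10, U row1=(0, 6, 1)
  row2 ← row2 − (11)·row0  ⇒  L[2][0]=11, U row2=(0, 12, 1)

L[1][0] = 10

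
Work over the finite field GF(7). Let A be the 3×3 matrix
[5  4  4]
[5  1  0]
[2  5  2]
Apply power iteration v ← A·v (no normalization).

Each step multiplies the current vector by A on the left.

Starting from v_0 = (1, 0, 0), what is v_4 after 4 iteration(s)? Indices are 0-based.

v_4 = (6, 4, 5)

v_0 = (1, 0, 0).
v_1 = A·v_0 = (5, 5, 2).
v_2 = A·v_1 = (4, 2, 4).
v_3 = A·v_2 = (2, 1, 5).
v_4 = A·v_3 = (6, 4, 5).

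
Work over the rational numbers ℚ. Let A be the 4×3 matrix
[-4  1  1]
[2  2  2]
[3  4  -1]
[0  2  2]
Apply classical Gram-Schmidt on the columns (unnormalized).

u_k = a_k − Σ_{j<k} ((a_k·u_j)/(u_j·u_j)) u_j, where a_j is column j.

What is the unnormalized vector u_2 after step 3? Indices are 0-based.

u_2 = (-20/83, 1070/581, -900/581, 800/581)

Step 1: u_0 = a_0 = (-4, 2, 3, 0).
Step 2: u_1 = a_1 − (12/29)·u_0 = (77/29, 34/29, 80/29, 2).
Step 3: u_2 = a_2 − (-3/29)·u_0 − (181/581)·u_1 = (-20/83, 1070/581, -900/581, 800/581).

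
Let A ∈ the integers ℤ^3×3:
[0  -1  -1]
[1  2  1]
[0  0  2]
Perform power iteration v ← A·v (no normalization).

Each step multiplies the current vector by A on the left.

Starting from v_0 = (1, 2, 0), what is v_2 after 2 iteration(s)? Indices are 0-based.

v_0 = (1, 2, 0).
v_1 = A·v_0 = (-2, 5, 0).
v_2 = A·v_1 = (-5, 8, 0).

v_2 = (-5, 8, 0)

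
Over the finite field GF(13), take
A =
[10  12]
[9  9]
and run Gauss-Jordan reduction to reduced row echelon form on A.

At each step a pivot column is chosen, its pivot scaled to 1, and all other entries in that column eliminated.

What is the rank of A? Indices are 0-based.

[1] R0 /= 10  ⇒  (1, 9)
     R1 -= 9·R0  ⇒  (0, 6)
[2] R1 /= 6  ⇒  (0, 1)
     R0 -= 9·R1  ⇒  (1, 0)

rank = 2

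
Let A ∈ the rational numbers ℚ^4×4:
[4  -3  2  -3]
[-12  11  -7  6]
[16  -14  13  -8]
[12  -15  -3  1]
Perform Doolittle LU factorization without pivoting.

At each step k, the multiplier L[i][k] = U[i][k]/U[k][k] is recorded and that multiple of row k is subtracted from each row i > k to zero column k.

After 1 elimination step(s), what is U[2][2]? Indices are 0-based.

U[2][2] = 5

Step 1: pivot at (0,0) is 4.
  row1 ← row1 − (-3)·row0  ⇒  L[1][0]=-3, U row1=(0, 2, -1, -3)
  row2 ← row2 − (4)·row0  ⇒  L[2][0]=4, U row2=(0, -2, 5, 4)
  row3 ← row3 − (3)·row0  ⇒  L[3][0]=3, U row3=(0, -6, -9, 10)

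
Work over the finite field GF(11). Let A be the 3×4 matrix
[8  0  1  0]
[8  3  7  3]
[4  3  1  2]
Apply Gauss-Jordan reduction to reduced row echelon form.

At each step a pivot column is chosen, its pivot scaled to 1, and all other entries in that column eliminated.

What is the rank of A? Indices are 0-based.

rank = 3

step 1: normalize row 0 (÷8) = (1, 0, 7, 0)
  row 1: subtract 8×row0 = (0, 3, 6, 3)
  row 2: subtract 4×row0 = (0, 3, 6, 2)
step 2: normalize row 1 (÷3) = (0, 1, 2, 1)
  row 2: subtract 3×row1 = (0, 0, 0, 10)
skip col 2 (zero from row 2)
step 3: normalize row 2 (÷10) = (0, 0, 0, 1)
  row 1: subtract 1×row2 = (0, 1, 2, 0)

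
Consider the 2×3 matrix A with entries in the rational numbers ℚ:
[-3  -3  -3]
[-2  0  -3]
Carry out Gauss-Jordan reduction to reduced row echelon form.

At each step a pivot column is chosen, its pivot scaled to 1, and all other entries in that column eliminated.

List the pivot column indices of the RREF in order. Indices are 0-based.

pivot(0,0)=-3: scale R0 → (1, 1, 1)
  clear (1,0): R1 −= (-2)R0 → (0, 2, -1)
pivot(1,1)=2: scale R1 → (0, 1, -1/2)
  clear (0,1): R0 −= (1)R1 → (1, 0, 3/2)

pivot columns: 0, 1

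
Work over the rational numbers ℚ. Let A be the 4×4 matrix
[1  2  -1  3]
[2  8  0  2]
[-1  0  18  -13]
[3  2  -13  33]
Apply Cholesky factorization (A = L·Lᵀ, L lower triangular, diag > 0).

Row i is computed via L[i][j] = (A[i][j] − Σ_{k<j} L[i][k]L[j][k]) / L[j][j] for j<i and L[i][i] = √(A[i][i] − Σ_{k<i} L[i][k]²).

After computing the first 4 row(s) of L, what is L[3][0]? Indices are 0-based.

Step 1: L[0][0] = √(1) = 1.
  L[1][0] = (2) / L[0][0] = 2.
Step 2: L[1][1] = √(4) = 2.
  L[2][0] = (-1) / L[0][0] = -1.
  L[2][1] = (2) / L[1][1] = 1.
Step 3: L[2][2] = √(16) = 4.
  L[3][0] = (3) / L[0][0] = 3.
  L[3][1] = (-4) / L[1][1] = -2.
  L[3][2] = (-8) / L[2][2] = -2.
Step 4: L[3][3] = √(16) = 4.

L[3][0] = 3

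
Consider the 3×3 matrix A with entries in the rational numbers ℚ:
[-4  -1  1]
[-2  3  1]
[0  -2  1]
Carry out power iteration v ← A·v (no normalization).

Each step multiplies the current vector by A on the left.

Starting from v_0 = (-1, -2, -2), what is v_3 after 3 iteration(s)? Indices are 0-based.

v_3 = (70, -42, 62)

v_0 = (-1, -2, -2).
v_1 = A·v_0 = (4, -6, 2).
v_2 = A·v_1 = (-8, -24, 14).
v_3 = A·v_2 = (70, -42, 62).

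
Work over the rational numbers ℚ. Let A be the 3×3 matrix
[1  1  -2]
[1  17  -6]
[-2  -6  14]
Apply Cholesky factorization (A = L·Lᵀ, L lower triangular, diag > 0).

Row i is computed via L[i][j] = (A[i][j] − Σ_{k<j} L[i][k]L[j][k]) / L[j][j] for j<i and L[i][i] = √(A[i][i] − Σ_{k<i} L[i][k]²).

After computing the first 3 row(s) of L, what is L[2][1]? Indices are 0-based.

L[2][1] = -1

Step 1: L[0][0] = √(1) = 1.
  L[1][0] = (1) / L[0][0] = 1.
Step 2: L[1][1] = √(16) = 4.
  L[2][0] = (-2) / L[0][0] = -2.
  L[2][1] = (-4) / L[1][1] = -1.
Step 3: L[2][2] = √(9) = 3.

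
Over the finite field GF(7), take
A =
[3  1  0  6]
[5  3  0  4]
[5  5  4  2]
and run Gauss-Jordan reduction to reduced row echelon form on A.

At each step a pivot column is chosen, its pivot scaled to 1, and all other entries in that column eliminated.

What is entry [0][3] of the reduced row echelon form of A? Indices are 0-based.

M[0][3] = 0

pivot(0,0)=3: scale R0 → (1, 5, 0, 2)
  clear (1,0): R1 −= (5)R0 → (0, 6, 0, 1)
  clear (2,0): R2 −= (5)R0 → (0, 1, 4, 6)
pivot(1,1)=6: scale R1 → (0, 1, 0, 6)
  clear (0,1): R0 −= (5)R1 → (1, 0, 0, 0)
  clear (2,1): R2 −= (1)R1 → (0, 0, 4, 0)
pivot(2,2)=4: scale R2 → (0, 0, 1, 0)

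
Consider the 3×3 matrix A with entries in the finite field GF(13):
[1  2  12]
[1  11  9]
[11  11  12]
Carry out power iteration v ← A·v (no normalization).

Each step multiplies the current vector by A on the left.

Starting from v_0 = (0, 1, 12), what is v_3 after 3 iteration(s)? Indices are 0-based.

v_0 = (0, 1, 12).
v_1 = A·v_0 = (3, 2, 12).
v_2 = A·v_1 = (8, 3, 4).
v_3 = A·v_2 = (10, 12, 0).

v_3 = (10, 12, 0)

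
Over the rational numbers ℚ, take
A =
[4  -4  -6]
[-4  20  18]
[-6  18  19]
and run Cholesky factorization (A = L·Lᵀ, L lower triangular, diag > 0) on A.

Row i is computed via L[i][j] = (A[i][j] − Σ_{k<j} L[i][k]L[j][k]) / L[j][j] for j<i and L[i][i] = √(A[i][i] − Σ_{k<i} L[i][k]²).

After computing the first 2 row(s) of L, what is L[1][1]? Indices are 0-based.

L[1][1] = 4

Step 1: L[0][0] = √(4) = 2.
  L[1][0] = (-4) / L[0][0] = -2.
Step 2: L[1][1] = √(16) = 4.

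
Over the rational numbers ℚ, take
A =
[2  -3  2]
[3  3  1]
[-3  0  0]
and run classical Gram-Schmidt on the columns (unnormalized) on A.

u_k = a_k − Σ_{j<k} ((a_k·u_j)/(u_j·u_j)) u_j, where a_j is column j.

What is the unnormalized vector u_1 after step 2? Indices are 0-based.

u_1 = (-36/11, 57/22, 9/22)

Step 1: u_0 = a_0 = (2, 3, -3).
Step 2: u_1 = a_1 − (3/22)·u_0 = (-36/11, 57/22, 9/22).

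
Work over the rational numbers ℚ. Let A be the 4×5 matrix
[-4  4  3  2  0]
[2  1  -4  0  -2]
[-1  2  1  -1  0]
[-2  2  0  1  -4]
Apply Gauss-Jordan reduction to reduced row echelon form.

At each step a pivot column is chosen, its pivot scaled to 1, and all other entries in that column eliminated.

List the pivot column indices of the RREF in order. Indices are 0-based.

[1] R0 /= -4  ⇒  (1, -1, -3/4, -1/2, 0)
     R1 -= 2·R0  ⇒  (0, 3, -5/2, 1, -2)
     R2 -= -1·R0  ⇒  (0, 1, 1/4, -3/2, 0)
     R3 -= -2·R0  ⇒  (0, 0, -3/2, 0, -4)
[2] R1 /= 3  ⇒  (0, 1, -5/6, 1/3, -2/3)
     R0 -= -1·R1  ⇒  (1, 0, -19/12, -1/6, -2/3)
     R2 -= 1·R1  ⇒  (0, 0, 13/12, -11/6, 2/3)
[3] R2 /= 13/12  ⇒  (0, 0, 1, -22/13, 8/13)
     R0 -= -19/12·R2  ⇒  (1, 0, 0, -37/13, 4/13)
     R1 -= -5/6·R2  ⇒  (0, 1, 0, -14/13, -2/13)
     R3 -= -3/2·R2  ⇒  (0, 0, 0, -33/13, -40/13)
[4] R3 /= -33/13  ⇒  (0, 0, 0, 1, 40/33)
     R0 -= -37/13·R3  ⇒  (1, 0, 0, 0, 124/33)
     R1 -= -14/13·R3  ⇒  (0, 1, 0, 0, 38/33)
     R2 -= -22/13·R3  ⇒  (0, 0, 1, 0, 8/3)

pivot columns: 0, 1, 2, 3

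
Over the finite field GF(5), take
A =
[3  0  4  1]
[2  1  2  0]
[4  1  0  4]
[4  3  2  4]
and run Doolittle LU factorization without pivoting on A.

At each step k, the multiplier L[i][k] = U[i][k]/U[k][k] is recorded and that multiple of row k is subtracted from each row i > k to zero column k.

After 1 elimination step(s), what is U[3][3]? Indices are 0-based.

U[3][3] = 1

k=0: U[0][0]=3
  eliminate (1,0): mult=4, new row 1: (0, 1, 1, 1); set L[1][0]=4
  eliminate (2,0): mult=3, new row 2: (0, 1, 3, 1); set L[2][0]=3
  eliminate (3,0): mult=3, new row 3: (0, 3, 0, 1); set L[3][0]=3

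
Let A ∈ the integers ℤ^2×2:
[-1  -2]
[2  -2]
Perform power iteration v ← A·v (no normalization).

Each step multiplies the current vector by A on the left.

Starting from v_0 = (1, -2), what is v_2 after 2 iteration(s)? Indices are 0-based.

v_2 = (-15, -6)

v_0 = (1, -2).
v_1 = A·v_0 = (3, 6).
v_2 = A·v_1 = (-15, -6).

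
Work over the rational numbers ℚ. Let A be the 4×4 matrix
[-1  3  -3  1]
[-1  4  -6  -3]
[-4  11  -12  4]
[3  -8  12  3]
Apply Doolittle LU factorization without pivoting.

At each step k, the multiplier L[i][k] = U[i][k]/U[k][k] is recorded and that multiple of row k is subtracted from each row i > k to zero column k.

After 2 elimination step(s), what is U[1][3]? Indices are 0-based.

[col 0] pivot -1
  R1 -= 1*R0 → (0, 1, -3, -4)  (L[1][0] := 1)
  R2 -= 4*R0 → (0, -1, 0, 0)  (L[2][0] := 4)
  R3 -= -3*R0 → (0, 1, 3, 6)  (L[3][0] := -3)
[col 1] pivot 1
  R2 -= -1*R1 → (0, 0, -3, -4)  (L[2][1] := -1)
  R3 -= 1*R1 → (0, 0, 6, 10)  (L[3][1] := 1)

U[1][3] = -4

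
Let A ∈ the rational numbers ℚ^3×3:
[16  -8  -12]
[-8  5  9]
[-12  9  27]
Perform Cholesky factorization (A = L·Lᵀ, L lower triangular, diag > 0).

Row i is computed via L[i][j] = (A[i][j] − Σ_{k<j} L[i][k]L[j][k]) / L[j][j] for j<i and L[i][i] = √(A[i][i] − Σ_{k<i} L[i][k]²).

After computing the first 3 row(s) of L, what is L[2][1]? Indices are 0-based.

Step 1: L[0][0] = √(16) = 4.
  L[1][0] = (-8) / L[0][0] = -2.
Step 2: L[1][1] = √(1) = 1.
  L[2][0] = (-12) / L[0][0] = -3.
  L[2][1] = (3) / L[1][1] = 3.
Step 3: L[2][2] = √(9) = 3.

L[2][1] = 3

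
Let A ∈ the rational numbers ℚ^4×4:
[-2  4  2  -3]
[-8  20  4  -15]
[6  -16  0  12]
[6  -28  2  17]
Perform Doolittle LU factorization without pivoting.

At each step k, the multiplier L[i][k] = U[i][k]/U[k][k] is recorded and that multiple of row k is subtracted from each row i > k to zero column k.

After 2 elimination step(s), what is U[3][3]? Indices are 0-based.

U[3][3] = -4

[col 0] pivot -2
  R1 -= 4*R0 → (0, 4, -4, -3)  (L[1][0] := 4)
  R2 -= -3*R0 → (0, -4, 6, 3)  (L[2][0] := -3)
  R3 -= -3*R0 → (0, -16, 8, 8)  (L[3][0] := -3)
[col 1] pivot 4
  R2 -= -1*R1 → (0, 0, 2, 0)  (L[2][1] := -1)
  R3 -= -4*R1 → (0, 0, -8, -4)  (L[3][1] := -4)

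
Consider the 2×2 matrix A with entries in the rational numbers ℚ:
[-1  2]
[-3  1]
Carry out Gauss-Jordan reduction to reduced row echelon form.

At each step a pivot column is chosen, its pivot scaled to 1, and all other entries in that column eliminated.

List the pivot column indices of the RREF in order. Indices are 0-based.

pivot columns: 0, 1

[1] R0 /= -1  ⇒  (1, -2)
     R1 -= -3·R0  ⇒  (0, -5)
[2] R1 /= -5  ⇒  (0, 1)
     R0 -= -2·R1  ⇒  (1, 0)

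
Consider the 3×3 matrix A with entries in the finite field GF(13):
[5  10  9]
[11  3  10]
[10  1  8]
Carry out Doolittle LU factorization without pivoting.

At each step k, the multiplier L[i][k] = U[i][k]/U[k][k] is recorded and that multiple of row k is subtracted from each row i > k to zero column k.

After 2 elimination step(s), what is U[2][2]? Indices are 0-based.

k=0: U[0][0]=5
  eliminate (1,0): mult=10, new row 1: (0, 7, 11); set L[1][0]=10
  eliminate (2,0): mult=2, new row 2: (0, 7, 3); set L[2][0]=2
k=1: U[1][1]=7
  eliminate (2,1): mult=1, new row 2: (0, 0, 5); set L[2][1]=1

U[2][2] = 5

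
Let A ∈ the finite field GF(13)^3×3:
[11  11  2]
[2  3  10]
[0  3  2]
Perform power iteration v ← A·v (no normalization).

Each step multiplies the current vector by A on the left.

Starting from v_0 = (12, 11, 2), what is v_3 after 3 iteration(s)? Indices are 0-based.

v_0 = (12, 11, 2).
v_1 = A·v_0 = (10, 12, 11).
v_2 = A·v_1 = (4, 10, 6).
v_3 = A·v_2 = (10, 7, 3).

v_3 = (10, 7, 3)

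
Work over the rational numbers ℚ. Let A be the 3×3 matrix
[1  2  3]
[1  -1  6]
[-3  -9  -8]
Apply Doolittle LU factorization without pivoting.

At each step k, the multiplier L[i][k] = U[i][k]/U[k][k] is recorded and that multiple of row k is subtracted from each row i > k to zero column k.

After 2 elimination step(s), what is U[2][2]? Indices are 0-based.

U[2][2] = -2

k=0: U[0][0]=1
  eliminate (1,0): mult=1, new row 1: (0, -3, 3); set L[1][0]=1
  eliminate (2,0): mult=-3, new row 2: (0, -3, 1); set L[2][0]=-3
k=1: U[1][1]=-3
  eliminate (2,1): mult=1, new row 2: (0, 0, -2); set L[2][1]=1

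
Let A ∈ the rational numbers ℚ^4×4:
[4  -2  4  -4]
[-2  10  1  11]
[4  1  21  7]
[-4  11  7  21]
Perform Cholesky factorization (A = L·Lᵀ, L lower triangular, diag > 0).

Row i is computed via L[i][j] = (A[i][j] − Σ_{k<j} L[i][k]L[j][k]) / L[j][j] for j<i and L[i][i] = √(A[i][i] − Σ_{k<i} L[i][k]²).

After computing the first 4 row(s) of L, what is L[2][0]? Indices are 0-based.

Step 1: L[0][0] = √(4) = 2.
  L[1][0] = (-2) / L[0][0] = -1.
Step 2: L[1][1] = √(9) = 3.
  L[2][0] = (4) / L[0][0] = 2.
  L[2][1] = (3) / L[1][1] = 1.
Step 3: L[2][2] = √(16) = 4.
  L[3][0] = (-4) / L[0][0] = -2.
  L[3][1] = (9) / L[1][1] = 3.
  L[3][2] = (8) / L[2][2] = 2.
Step 4: L[3][3] = √(4) = 2.

L[2][0] = 2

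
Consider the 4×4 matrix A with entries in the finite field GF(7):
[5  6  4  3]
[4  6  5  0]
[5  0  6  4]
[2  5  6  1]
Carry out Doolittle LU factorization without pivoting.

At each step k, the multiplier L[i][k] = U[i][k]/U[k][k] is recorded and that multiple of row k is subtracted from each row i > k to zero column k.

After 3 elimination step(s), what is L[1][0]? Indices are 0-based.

k=0: U[0][0]=5
  eliminate (1,0): mult=5, new row 1: (0, 4, 6, 6); set L[1][0]=5
  eliminate (2,0): mult=1, new row 2: (0, 1, 2, 1); set L[2][0]=1
  eliminate (3,0): mult=6, new row 3: (0, 4, 3, 4); set L[3][0]=6
k=1: U[1][1]=4
  eliminate (2,1): mult=2, new row 2: (0, 0, 4, 3); set L[2][1]=2
  eliminate (3,1): mult=1, new row 3: (0, 0, 4, 5); set L[3][1]=1
k=2: U[2][2]=4
  eliminate (3,2): mult=1, new row 3: (0, 0, 0, 2); set L[3][2]=1

L[1][0] = 5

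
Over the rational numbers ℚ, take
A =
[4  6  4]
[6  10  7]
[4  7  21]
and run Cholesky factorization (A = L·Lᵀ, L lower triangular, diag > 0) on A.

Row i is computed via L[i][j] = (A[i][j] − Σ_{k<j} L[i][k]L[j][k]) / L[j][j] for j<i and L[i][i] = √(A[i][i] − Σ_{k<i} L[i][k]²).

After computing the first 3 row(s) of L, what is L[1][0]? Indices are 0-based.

Step 1: L[0][0] = √(4) = 2.
  L[1][0] = (6) / L[0][0] = 3.
Step 2: L[1][1] = √(1) = 1.
  L[2][0] = (4) / L[0][0] = 2.
  L[2][1] = (1) / L[1][1] = 1.
Step 3: L[2][2] = √(16) = 4.

L[1][0] = 3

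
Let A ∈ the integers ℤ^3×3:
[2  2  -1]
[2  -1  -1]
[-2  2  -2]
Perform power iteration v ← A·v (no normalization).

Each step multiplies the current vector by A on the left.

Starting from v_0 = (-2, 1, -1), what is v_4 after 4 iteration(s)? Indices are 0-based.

v_0 = (-2, 1, -1).
v_1 = A·v_0 = (-1, -4, 8).
v_2 = A·v_1 = (-18, -6, -22).
v_3 = A·v_2 = (-26, -8, 68).
v_4 = A·v_3 = (-136, -112, -100).

v_4 = (-136, -112, -100)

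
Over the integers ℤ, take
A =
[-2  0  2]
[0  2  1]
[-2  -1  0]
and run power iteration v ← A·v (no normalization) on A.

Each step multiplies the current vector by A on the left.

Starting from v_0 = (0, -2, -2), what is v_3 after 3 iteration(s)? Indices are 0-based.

v_3 = (4, -6, -14)

v_0 = (0, -2, -2).
v_1 = A·v_0 = (-4, -6, 2).
v_2 = A·v_1 = (12, -10, 14).
v_3 = A·v_2 = (4, -6, -14).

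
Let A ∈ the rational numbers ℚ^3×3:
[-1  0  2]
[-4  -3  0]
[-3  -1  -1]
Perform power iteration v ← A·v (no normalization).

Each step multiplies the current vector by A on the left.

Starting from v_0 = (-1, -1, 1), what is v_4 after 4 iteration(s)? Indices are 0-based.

v_4 = (127, -97, -7)

v_0 = (-1, -1, 1).
v_1 = A·v_0 = (3, 7, 3).
v_2 = A·v_1 = (3, -33, -19).
v_3 = A·v_2 = (-41, 87, 43).
v_4 = A·v_3 = (127, -97, -7).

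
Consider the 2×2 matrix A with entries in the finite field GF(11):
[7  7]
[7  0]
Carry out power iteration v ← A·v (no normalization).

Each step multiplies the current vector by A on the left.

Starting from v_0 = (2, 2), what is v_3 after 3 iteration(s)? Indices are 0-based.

v_0 = (2, 2).
v_1 = A·v_0 = (6, 3).
v_2 = A·v_1 = (8, 9).
v_3 = A·v_2 = (9, 1).

v_3 = (9, 1)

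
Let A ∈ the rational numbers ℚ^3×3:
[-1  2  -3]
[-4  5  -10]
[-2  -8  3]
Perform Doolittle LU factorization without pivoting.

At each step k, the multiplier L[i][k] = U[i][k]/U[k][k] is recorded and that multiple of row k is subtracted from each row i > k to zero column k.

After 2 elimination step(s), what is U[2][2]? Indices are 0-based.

U[2][2] = 1

[col 0] pivot -1
  R1 -= 4*R0 → (0, -3, 2)  (L[1][0] := 4)
  R2 -= 2*R0 → (0, -12, 9)  (L[2][0] := 2)
[col 1] pivot -3
  R2 -= 4*R1 → (0, 0, 1)  (L[2][1] := 4)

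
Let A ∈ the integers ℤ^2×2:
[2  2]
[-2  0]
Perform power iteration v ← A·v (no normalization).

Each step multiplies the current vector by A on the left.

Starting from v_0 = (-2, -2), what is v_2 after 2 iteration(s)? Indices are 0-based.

v_2 = (-8, 16)

v_0 = (-2, -2).
v_1 = A·v_0 = (-8, 4).
v_2 = A·v_1 = (-8, 16).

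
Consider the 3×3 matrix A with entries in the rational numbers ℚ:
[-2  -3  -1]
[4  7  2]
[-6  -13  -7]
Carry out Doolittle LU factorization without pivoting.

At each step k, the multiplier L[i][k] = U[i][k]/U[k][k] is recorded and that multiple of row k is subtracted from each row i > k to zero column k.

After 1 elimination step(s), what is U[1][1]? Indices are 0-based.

[col 0] pivot -2
  R1 -= -2*R0 → (0, 1, 0)  (L[1][0] := -2)
  R2 -= 3*R0 → (0, -4, -4)  (L[2][0] := 3)

U[1][1] = 1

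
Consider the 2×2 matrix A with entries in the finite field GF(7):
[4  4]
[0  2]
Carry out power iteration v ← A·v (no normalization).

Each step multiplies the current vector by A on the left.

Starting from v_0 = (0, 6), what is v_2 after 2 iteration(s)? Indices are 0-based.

v_0 = (0, 6).
v_1 = A·v_0 = (3, 5).
v_2 = A·v_1 = (4, 3).

v_2 = (4, 3)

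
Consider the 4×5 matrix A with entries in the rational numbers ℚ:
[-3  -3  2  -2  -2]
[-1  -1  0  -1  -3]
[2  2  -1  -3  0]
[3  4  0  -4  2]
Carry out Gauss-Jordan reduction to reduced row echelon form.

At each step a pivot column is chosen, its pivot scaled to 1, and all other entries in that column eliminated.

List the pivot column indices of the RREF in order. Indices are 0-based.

pivot columns: 0, 1, 2, 3

step 1: normalize row 0 (÷-3) = (1, 1, -2/3, 2/3, 2/3)
  row 1: subtract -1×row0 = (0, 0, -2/3, -1/3, -7/3)
  row 2: subtract 2×row0 = (0, 0, 1/3, -13/3, -4/3)
  row 3: subtract 3×row0 = (0, 1, 2, -6, 0)
step 2: exchange rows 1,3
step 2: normalize row 1 (÷1) = (0, 1, 2, -6, 0)
  row 0: subtract 1×row1 = (1, 0, -8/3, 20/3, 2/3)
step 3: normalize row 2 (÷1/3) = (0, 0, 1, -13, -4)
  row 0: subtract -8/3×row2 = (1, 0, 0, -28, -10)
  row 1: subtract 2×row2 = (0, 1, 0, 20, 8)
  row 3: subtract -2/3×row2 = (0, 0, 0, -9, -5)
step 4: normalize row 3 (÷-9) = (0, 0, 0, 1, 5/9)
  row 0: subtract -28×row3 = (1, 0, 0, 0, 50/9)
  row 1: subtract 20×row3 = (0, 1, 0, 0, -28/9)
  row 2: subtract -13×row3 = (0, 0, 1, 0, 29/9)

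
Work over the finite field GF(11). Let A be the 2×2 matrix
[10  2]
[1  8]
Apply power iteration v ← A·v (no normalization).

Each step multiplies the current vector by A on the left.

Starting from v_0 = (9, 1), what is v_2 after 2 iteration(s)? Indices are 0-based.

v_0 = (9, 1).
v_1 = A·v_0 = (4, 6).
v_2 = A·v_1 = (8, 8).

v_2 = (8, 8)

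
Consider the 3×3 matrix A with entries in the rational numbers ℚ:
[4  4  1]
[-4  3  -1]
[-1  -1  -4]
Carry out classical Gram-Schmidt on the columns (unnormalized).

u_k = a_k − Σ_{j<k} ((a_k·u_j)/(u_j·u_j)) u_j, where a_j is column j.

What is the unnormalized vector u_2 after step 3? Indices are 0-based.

Step 1: u_0 = a_0 = (4, -4, -1).
Step 2: u_1 = a_1 − (5/33)·u_0 = (112/33, 119/33, -28/33).
Step 3: u_2 = a_2 − (4/11)·u_0 − (15/119)·u_1 = (-15/17, 0, -60/17).

u_2 = (-15/17, 0, -60/17)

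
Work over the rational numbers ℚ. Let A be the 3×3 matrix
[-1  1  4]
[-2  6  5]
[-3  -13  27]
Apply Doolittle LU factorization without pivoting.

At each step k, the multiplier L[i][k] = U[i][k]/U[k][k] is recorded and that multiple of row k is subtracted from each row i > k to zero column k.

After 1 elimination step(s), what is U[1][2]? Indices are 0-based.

[col 0] pivot -1
  R1 -= 2*R0 → (0, 4, -3)  (L[1][0] := 2)
  R2 -= 3*R0 → (0, -16, 15)  (L[2][0] := 3)

U[1][2] = -3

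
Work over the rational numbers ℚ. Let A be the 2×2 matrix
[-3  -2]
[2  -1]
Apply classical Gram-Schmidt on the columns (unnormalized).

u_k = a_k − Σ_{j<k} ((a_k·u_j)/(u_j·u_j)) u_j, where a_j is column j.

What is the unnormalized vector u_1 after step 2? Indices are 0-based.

Step 1: u_0 = a_0 = (-3, 2).
Step 2: u_1 = a_1 − (4/13)·u_0 = (-14/13, -21/13).

u_1 = (-14/13, -21/13)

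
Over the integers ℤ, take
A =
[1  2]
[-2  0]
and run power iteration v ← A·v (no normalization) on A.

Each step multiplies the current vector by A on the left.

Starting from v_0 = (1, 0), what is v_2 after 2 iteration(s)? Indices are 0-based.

v_0 = (1, 0).
v_1 = A·v_0 = (1, -2).
v_2 = A·v_1 = (-3, -2).

v_2 = (-3, -2)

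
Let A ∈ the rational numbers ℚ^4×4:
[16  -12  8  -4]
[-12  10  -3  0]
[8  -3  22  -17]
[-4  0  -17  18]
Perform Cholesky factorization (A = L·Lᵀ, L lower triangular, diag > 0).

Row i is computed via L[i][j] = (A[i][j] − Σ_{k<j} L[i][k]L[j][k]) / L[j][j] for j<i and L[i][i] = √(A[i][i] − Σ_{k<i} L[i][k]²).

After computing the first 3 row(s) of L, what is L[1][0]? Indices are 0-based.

Step 1: L[0][0] = √(16) = 4.
  L[1][0] = (-12) / L[0][0] = -3.
Step 2: L[1][1] = √(1) = 1.
  L[2][0] = (8) / L[0][0] = 2.
  L[2][1] = (3) / L[1][1] = 3.
Step 3: L[2][2] = √(9) = 3.

L[1][0] = -3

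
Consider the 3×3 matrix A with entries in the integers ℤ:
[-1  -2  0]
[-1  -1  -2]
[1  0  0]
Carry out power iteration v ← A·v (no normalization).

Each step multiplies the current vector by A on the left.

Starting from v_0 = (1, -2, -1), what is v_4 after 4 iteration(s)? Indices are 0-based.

v_4 = (-47, -18, 25)

v_0 = (1, -2, -1).
v_1 = A·v_0 = (3, 3, 1).
v_2 = A·v_1 = (-9, -8, 3).
v_3 = A·v_2 = (25, 11, -9).
v_4 = A·v_3 = (-47, -18, 25).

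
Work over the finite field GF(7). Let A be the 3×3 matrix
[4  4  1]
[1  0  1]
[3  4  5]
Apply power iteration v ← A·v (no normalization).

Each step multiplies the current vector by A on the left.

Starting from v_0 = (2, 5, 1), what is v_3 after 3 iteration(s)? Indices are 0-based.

v_3 = (3, 0, 6)

v_0 = (2, 5, 1).
v_1 = A·v_0 = (1, 3, 3).
v_2 = A·v_1 = (5, 4, 2).
v_3 = A·v_2 = (3, 0, 6).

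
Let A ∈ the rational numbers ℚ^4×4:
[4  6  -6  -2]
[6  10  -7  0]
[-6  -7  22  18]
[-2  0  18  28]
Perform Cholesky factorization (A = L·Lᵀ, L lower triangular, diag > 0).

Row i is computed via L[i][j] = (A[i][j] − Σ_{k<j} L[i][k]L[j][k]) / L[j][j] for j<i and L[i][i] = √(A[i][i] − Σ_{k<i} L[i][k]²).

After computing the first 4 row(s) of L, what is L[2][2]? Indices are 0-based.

Step 1: L[0][0] = √(4) = 2.
  L[1][0] = (6) / L[0][0] = 3.
Step 2: L[1][1] = √(1) = 1.
  L[2][0] = (-6) / L[0][0] = -3.
  L[2][1] = (2) / L[1][1] = 2.
Step 3: L[2][2] = √(9) = 3.
  L[3][0] = (-2) / L[0][0] = -1.
  L[3][1] = (3) / L[1][1] = 3.
  L[3][2] = (9) / L[2][2] = 3.
Step 4: L[3][3] = √(9) = 3.

L[2][2] = 3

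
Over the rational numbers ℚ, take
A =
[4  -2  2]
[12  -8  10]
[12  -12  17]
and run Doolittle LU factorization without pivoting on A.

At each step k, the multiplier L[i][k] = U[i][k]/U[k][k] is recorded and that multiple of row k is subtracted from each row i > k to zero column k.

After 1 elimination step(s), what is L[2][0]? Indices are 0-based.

L[2][0] = 3

Step 1: pivot at (0,0) is 4.
  row1 ← row1 − (3)·row0  ⇒  L[1][0]=3, U row1=(0, -2, 4)
  row2 ← row2 − (3)·row0  ⇒  L[2][0]=3, U row2=(0, -6, 11)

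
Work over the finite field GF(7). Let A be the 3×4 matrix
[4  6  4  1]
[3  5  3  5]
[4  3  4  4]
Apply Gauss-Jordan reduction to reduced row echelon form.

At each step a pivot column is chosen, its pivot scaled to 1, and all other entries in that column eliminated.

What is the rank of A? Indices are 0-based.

rank = 3

step 1: normalize row 0 (÷4) = (1, 5, 1, 2)
  row 1: subtract 3×row0 = (0, 4, 0, 6)
  row 2: subtract 4×row0 = (0, 4, 0, 3)
step 2: normalize row 1 (÷4) = (0, 1, 0, 5)
  row 0: subtract 5×row1 = (1, 0, 1, 5)
  row 2: subtract 4×row1 = (0, 0, 0, 4)
skip col 2 (zero from row 2)
step 3: normalize row 2 (÷4) = (0, 0, 0, 1)
  row 0: subtract 5×row2 = (1, 0, 1, 0)
  row 1: subtract 5×row2 = (0, 1, 0, 0)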